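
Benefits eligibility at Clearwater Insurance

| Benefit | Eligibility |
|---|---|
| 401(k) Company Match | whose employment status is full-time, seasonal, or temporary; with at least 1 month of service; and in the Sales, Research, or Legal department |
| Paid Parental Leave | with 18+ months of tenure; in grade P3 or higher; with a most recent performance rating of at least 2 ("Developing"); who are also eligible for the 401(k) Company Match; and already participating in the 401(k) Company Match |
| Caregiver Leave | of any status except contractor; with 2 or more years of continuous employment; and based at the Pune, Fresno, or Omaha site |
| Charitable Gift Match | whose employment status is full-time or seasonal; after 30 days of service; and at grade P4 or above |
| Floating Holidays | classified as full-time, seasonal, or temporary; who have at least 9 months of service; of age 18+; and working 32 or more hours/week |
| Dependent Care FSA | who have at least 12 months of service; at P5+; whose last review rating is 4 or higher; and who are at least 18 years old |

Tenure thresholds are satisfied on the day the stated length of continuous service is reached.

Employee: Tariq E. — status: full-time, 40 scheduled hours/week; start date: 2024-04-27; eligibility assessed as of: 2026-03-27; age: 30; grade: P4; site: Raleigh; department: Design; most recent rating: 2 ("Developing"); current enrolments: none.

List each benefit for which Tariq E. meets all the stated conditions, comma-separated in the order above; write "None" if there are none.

Service from 2024-04-27 to 2026-03-27: 699 days.
401(k) Company Match — status full-time ✓; service 699 days ≥ 1 month (≈30 days) ✓; dept Design ✗ → not eligible.
Paid Parental Leave — service 699 days ≥ 18 months (≈540 days) ✓; grade P4 ≥ P3 ✓; rating 2 ≥ 2 ✓; not eligible for 401(k) Company Match ✗ → not eligible.
Caregiver Leave — status full-time ✓ (not excluded); service 699 days < 2 years (≈730 days) ✗ → not eligible.
Charitable Gift Match — status full-time ✓; service 699 days ≥ 30 days ✓; grade P4 ≥ P4 ✓ → eligible.
Floating Holidays — status full-time ✓; service 699 days ≥ 9 months (≈270 days) ✓; age 30 ≥ 18 ✓; 40 hrs/wk ≥ 32 ✓ → eligible.
Dependent Care FSA — service 699 days ≥ 12 months (≈360 days) ✓; grade P4 < P5 ✗ → not eligible.

Charitable Gift Match, Floating Holidays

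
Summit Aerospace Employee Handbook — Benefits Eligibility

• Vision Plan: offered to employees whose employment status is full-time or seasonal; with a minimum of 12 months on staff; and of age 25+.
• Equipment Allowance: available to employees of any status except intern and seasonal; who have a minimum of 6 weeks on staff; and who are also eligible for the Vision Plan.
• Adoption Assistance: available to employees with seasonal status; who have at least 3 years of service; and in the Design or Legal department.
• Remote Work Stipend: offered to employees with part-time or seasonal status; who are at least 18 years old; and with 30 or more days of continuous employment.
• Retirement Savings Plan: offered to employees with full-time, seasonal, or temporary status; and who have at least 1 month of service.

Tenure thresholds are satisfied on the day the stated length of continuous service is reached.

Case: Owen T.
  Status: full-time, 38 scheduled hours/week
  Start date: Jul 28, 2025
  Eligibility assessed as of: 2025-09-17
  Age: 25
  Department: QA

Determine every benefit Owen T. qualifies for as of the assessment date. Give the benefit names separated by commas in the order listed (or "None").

Retirement Savings Plan

Service from Jul 28, 2025 to 2025-09-17: 51 days.
Vision Plan — status full-time ✓; service 51 days < 12 months (≈360 days) ✗ → not eligible.
Equipment Allowance — status full-time ✓ (not excluded); service 51 days ≥ 6 weeks (≈42 days) ✓; not eligible for Vision Plan ✗ → not eligible.
Adoption Assistance — status full-time ✗ (requires seasonal) → not eligible.
Remote Work Stipend — status full-time ✗ (requires part-time or seasonal) → not eligible.
Retirement Savings Plan — status full-time ✓; service 51 days ≥ 1 month (≈30 days) ✓ → eligible.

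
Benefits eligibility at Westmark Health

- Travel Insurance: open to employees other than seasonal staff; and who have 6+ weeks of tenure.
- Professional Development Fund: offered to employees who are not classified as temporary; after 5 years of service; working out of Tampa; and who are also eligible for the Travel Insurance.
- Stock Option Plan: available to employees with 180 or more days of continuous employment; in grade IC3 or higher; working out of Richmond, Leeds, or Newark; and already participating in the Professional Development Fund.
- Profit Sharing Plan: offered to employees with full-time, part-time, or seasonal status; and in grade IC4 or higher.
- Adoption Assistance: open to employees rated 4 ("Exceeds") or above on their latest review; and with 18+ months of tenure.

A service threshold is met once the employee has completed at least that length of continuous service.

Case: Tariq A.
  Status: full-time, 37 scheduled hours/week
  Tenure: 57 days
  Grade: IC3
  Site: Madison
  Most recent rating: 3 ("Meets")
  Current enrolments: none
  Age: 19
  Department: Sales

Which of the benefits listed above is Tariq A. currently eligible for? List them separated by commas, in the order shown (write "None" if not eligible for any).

Travel Insurance — status full-time ✓ (not excluded); service 57 days ≥ 6 weeks (≈42 days) ✓ → eligible.
Professional Development Fund — status full-time ✓ (not excluded); service 57 days < 5 years (≈1825 days) ✗ → not eligible.
Stock Option Plan — service 57 days < 180 days ✗ → not eligible.
Profit Sharing Plan — status full-time ✓; grade IC3 < IC4 ✗ → not eligible.
Adoption Assistance — rating 3 < 4 ✗ → not eligible.

Travel Insurance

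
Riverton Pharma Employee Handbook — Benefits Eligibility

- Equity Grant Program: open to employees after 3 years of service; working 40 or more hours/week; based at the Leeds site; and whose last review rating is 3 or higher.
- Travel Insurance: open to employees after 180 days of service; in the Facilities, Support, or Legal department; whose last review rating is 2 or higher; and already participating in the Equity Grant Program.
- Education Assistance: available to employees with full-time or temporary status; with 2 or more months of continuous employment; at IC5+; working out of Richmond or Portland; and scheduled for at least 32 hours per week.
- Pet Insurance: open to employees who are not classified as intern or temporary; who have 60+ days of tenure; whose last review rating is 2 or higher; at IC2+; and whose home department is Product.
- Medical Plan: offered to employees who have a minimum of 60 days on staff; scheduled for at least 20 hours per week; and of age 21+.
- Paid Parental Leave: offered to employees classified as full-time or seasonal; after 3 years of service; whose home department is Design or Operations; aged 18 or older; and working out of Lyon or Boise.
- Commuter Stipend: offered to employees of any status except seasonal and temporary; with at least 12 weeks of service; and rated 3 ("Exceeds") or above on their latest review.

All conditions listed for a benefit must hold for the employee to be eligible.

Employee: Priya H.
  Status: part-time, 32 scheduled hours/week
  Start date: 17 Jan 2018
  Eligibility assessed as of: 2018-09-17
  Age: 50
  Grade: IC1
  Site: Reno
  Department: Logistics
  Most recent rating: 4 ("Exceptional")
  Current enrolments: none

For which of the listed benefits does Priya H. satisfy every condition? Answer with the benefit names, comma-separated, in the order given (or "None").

Medical Plan, Commuter Stipend

Service from 17 Jan 2018 to 2018-09-17: 243 days.
Equity Grant Program — service 243 days < 3 years (≈1095 days) ✗ → not eligible.
Travel Insurance — service 243 days ≥ 180 days ✓; dept Logistics ✗ → not eligible.
Education Assistance — status part-time ✗ (requires full-time or temporary) → not eligible.
Pet Insurance — status part-time ✓ (not excluded); service 243 days ≥ 60 days ✓; rating 4 ≥ 2 ✓; grade IC1 < IC2 ✗ → not eligible.
Medical Plan — service 243 days ≥ 60 days ✓; 32 hrs/wk ≥ 20 ✓; age 50 ≥ 21 ✓ → eligible.
Paid Parental Leave — status part-time ✗ (requires full-time or seasonal) → not eligible.
Commuter Stipend — status part-time ✓ (not excluded); service 243 days ≥ 12 weeks (≈84 days) ✓; rating 4 ≥ 3 ✓ → eligible.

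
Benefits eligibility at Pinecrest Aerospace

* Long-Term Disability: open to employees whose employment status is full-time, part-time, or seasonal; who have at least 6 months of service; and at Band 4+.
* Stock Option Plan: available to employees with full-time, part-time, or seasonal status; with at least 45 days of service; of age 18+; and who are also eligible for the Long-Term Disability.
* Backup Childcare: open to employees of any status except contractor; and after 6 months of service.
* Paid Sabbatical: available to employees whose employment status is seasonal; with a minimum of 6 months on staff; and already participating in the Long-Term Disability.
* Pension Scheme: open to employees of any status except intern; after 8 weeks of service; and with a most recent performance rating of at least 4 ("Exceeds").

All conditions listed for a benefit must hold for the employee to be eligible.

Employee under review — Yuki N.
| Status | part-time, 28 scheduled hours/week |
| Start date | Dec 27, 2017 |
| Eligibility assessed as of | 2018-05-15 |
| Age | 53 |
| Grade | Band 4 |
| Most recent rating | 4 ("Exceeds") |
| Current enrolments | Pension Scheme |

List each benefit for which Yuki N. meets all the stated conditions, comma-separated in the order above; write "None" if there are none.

Pension Scheme

Service from Dec 27, 2017 to 2018-05-15: 139 days.
Long-Term Disability — status part-time ✓; service 139 days < 6 months (≈180 days) ✗ → not eligible.
Stock Option Plan — status part-time ✓; service 139 days ≥ 45 days ✓; age 53 ≥ 18 ✓; not eligible for Long-Term Disability ✗ → not eligible.
Backup Childcare — status part-time ✓ (not excluded); service 139 days < 6 months (≈180 days) ✗ → not eligible.
Paid Sabbatical — status part-time ✗ (requires seasonal) → not eligible.
Pension Scheme — status part-time ✓ (not excluded); service 139 days ≥ 8 weeks (≈56 days) ✓; rating 4 ≥ 4 ✓ → eligible.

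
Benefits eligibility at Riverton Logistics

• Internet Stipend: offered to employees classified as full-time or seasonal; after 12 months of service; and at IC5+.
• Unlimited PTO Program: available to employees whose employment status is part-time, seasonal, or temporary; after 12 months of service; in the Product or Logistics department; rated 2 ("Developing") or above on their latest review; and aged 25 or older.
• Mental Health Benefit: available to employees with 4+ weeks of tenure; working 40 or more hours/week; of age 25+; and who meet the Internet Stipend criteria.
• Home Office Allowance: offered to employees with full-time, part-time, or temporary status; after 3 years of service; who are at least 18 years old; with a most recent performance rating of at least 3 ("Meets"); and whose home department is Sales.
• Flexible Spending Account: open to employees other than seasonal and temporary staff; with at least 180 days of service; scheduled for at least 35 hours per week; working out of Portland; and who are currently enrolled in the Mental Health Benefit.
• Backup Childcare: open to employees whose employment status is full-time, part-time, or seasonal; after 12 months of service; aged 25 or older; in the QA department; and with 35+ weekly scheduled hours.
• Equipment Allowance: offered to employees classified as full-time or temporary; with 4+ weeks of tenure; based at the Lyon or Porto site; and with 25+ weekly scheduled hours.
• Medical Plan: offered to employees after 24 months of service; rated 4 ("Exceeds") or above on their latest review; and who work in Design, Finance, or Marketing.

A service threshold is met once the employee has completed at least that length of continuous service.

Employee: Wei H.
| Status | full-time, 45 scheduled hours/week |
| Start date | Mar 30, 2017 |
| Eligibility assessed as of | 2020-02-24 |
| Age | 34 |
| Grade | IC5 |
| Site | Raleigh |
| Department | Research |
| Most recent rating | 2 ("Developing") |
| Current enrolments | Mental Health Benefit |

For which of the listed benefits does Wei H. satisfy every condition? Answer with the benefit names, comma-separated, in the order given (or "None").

Internet Stipend, Mental Health Benefit

Service from Mar 30, 2017 to 2020-02-24: 1061 days.
Internet Stipend — status full-time ✓; service 1061 days ≥ 12 months (≈360 days) ✓; grade IC5 ≥ IC5 ✓ → eligible.
Unlimited PTO Program — status full-time ✗ (requires part-time, seasonal, or temporary) → not eligible.
Mental Health Benefit — service 1061 days ≥ 4 weeks (≈28 days) ✓; 45 hrs/wk ≥ 40 ✓; age 34 ≥ 25 ✓; eligible for Internet Stipend ✓ → eligible.
Home Office Allowance — status full-time ✓; service 1061 days < 3 years (≈1095 days) ✗ → not eligible.
Flexible Spending Account — status full-time ✓ (not excluded); service 1061 days ≥ 180 days ✓; 45 hrs/wk ≥ 35 ✓; site Raleigh ✗ (not Portland) → not eligible.
Backup Childcare — status full-time ✓; service 1061 days ≥ 12 months (≈360 days) ✓; age 34 ≥ 25 ✓; dept Research ✗ → not eligible.
Equipment Allowance — status full-time ✓; service 1061 days ≥ 4 weeks (≈28 days) ✓; site Raleigh ✗ (not Lyon or Porto) → not eligible.
Medical Plan — service 1061 days ≥ 24 months (≈720 days) ✓; rating 2 < 4 ✗ → not eligible.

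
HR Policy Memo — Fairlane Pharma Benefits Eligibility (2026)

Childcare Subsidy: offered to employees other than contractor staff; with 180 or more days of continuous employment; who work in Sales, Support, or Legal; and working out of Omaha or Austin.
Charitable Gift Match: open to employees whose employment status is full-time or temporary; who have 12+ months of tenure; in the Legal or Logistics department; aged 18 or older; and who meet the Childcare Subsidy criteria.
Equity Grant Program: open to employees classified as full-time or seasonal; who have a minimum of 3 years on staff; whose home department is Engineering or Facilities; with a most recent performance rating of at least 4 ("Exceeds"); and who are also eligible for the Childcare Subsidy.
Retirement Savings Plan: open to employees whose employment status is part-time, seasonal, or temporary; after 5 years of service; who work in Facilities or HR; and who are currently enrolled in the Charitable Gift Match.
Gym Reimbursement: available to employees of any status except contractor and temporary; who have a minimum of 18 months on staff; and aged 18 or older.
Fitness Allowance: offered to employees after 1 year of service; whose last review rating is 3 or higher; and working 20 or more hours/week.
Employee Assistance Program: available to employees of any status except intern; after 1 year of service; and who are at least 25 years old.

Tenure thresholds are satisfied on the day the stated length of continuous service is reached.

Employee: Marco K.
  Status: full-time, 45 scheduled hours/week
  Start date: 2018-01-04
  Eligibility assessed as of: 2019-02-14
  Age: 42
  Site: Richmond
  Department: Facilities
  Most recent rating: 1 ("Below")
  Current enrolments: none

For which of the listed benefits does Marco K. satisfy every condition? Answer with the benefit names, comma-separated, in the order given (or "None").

Employee Assistance Program

Service from 2018-01-04 to 2019-02-14: 406 days.
Childcare Subsidy — status full-time ✓ (not excluded); service 406 days ≥ 180 days ✓; dept Facilities ✗ → not eligible.
Charitable Gift Match — status full-time ✓; service 406 days ≥ 12 months (≈360 days) ✓; dept Facilities ✗ → not eligible.
Equity Grant Program — status full-time ✓; service 406 days < 3 years (≈1095 days) ✗ → not eligible.
Retirement Savings Plan — status full-time ✗ (requires part-time, seasonal, or temporary) → not eligible.
Gym Reimbursement — status full-time ✓ (not excluded); service 406 days < 18 months (≈540 days) ✗ → not eligible.
Fitness Allowance — service 406 days ≥ 1 year (≈365 days) ✓; rating 1 < 3 ✗ → not eligible.
Employee Assistance Program — status full-time ✓ (not excluded); service 406 days ≥ 1 year (≈365 days) ✓; age 42 ≥ 25 ✓ → eligible.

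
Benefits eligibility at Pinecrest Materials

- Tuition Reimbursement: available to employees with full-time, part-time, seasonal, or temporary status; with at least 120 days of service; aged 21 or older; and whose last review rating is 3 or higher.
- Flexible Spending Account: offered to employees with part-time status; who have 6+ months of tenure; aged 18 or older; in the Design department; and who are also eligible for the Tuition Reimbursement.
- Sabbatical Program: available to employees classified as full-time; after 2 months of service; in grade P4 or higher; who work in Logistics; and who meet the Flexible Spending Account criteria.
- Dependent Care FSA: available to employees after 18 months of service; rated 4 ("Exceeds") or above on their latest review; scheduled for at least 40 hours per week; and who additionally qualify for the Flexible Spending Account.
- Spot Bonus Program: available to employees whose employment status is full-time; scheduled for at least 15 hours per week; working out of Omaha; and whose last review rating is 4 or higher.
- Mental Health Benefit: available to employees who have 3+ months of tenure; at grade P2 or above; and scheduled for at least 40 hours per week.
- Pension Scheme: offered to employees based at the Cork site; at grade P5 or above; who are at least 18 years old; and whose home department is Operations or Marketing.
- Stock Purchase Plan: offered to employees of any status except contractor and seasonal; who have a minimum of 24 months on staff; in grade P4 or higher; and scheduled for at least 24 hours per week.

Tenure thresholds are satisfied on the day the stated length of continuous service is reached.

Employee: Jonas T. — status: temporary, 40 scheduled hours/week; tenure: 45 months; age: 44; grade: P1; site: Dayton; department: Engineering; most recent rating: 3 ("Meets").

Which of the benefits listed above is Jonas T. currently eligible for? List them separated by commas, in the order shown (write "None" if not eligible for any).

Tuition Reimbursement — status temporary ✓; service 45 months ≥ 120 days ✓; age 44 ≥ 21 ✓; rating 3 ≥ 3 ✓ → eligible.
Flexible Spending Account — status temporary ✗ (requires part-time) → not eligible.
Sabbatical Program — status temporary ✗ (requires full-time) → not eligible.
Dependent Care FSA — service 45 months ≥ 18 months ✓; rating 3 < 4 ✗ → not eligible.
Spot Bonus Program — status temporary ✗ (requires full-time) → not eligible.
Mental Health Benefit — service 45 months ≥ 3 months ✓; grade P1 < P2 ✗ → not eligible.
Pension Scheme — site Dayton ✗ (not Cork) → not eligible.
Stock Purchase Plan — status temporary ✓ (not excluded); service 45 months ≥ 24 months ✓; grade P1 < P4 ✗ → not eligible.

Tuition Reimbursement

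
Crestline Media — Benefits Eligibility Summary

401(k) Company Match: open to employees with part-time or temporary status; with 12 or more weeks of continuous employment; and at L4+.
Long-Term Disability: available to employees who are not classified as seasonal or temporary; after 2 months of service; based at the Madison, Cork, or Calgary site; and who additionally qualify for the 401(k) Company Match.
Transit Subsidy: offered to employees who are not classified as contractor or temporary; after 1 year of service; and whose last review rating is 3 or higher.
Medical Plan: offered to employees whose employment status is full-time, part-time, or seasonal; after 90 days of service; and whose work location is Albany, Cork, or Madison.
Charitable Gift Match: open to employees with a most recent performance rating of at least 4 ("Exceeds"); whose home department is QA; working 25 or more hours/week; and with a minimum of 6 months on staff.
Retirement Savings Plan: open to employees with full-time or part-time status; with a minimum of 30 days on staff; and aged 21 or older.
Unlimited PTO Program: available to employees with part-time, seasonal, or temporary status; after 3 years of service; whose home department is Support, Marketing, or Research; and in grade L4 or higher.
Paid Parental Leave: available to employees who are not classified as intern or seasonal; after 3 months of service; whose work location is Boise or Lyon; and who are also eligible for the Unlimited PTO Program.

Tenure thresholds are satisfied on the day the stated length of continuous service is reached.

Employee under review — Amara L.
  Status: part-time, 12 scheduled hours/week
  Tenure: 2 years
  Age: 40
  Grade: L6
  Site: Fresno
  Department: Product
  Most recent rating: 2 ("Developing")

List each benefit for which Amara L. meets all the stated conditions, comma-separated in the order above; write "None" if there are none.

401(k) Company Match, Retirement Savings Plan

401(k) Company Match — status part-time ✓; service 2 years ≥ 12 weeks (≈84 days) ✓; grade L6 ≥ L4 ✓ → eligible.
Long-Term Disability — status part-time ✓ (not excluded); service 2 years ≥ 2 months (≈60 days) ✓; site Fresno ✗ (not Madison, Cork, or Calgary) → not eligible.
Transit Subsidy — status part-time ✓ (not excluded); service 2 years ≥ 1 year ✓; rating 2 < 3 ✗ → not eligible.
Medical Plan — status part-time ✓; service 2 years ≥ 90 days ✓; site Fresno ✗ (not Albany, Cork, or Madison) → not eligible.
Charitable Gift Match — rating 2 < 4 ✗ → not eligible.
Retirement Savings Plan — status part-time ✓; service 2 years ≥ 30 days ✓; age 40 ≥ 21 ✓ → eligible.
Unlimited PTO Program — status part-time ✓; service 2 years < 3 years ✗ → not eligible.
Paid Parental Leave — status part-time ✓ (not excluded); service 2 years ≥ 3 months (≈90 days) ✓; site Fresno ✗ (not Boise or Lyon) → not eligible.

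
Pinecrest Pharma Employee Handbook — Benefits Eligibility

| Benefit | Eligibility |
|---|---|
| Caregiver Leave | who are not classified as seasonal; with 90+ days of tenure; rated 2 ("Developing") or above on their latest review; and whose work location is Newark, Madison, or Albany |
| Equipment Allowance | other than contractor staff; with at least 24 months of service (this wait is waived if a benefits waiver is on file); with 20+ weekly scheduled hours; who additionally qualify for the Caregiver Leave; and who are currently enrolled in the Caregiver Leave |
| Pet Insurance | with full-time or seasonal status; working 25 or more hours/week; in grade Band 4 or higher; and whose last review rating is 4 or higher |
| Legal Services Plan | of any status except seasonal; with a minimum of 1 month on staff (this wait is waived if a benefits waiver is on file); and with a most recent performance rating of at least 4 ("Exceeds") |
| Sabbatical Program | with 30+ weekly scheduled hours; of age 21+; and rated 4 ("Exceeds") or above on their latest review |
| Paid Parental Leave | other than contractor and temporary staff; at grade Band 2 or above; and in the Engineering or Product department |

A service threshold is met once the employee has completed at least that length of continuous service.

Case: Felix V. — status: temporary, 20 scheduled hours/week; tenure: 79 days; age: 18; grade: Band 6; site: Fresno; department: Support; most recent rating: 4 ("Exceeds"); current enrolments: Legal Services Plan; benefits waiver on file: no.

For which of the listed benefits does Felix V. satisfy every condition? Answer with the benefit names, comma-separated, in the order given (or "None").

Legal Services Plan

Caregiver Leave — status temporary ✓ (not excluded); service 79 days < 90 days ✗ → not eligible.
Equipment Allowance — status temporary ✓ (not excluded); no waiver, service 79 days < 24 months (≈720 days) ✗ → not eligible.
Pet Insurance — status temporary ✗ (requires full-time or seasonal) → not eligible.
Legal Services Plan — status temporary ✓ (not excluded); no waiver, service 79 days ≥ 1 month (≈30 days) ✓; rating 4 ≥ 4 ✓ → eligible.
Sabbatical Program — 20 hrs/wk < 30 ✗ → not eligible.
Paid Parental Leave — status temporary ✗ (excluded) → not eligible.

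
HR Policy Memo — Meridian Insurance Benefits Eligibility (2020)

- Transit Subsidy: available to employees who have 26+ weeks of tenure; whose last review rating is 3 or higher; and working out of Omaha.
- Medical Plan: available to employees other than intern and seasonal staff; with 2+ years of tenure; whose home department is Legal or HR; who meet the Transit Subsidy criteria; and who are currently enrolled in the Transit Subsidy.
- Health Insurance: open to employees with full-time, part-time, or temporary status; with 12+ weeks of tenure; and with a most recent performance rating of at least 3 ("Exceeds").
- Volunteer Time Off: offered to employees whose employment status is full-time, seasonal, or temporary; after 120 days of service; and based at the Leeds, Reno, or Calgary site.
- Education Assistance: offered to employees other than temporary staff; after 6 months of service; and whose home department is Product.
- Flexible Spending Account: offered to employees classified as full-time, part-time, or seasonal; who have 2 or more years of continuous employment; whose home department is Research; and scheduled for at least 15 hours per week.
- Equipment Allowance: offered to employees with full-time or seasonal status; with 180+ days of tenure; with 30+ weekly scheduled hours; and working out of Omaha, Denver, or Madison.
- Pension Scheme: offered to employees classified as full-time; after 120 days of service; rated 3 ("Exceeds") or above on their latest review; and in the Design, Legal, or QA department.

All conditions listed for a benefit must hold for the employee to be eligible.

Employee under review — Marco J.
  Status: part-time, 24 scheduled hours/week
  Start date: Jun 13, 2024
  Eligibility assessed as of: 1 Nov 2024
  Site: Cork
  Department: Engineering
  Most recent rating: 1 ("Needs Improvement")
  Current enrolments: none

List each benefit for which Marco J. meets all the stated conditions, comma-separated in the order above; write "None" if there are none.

None

Service from Jun 13, 2024 to 1 Nov 2024: 141 days.
Transit Subsidy — service 141 days < 26 weeks (≈182 days) ✗ → not eligible.
Medical Plan — status part-time ✓ (not excluded); service 141 days < 2 years (≈730 days) ✗ → not eligible.
Health Insurance — status part-time ✓; service 141 days ≥ 12 weeks (≈84 days) ✓; rating 1 < 3 ✗ → not eligible.
Volunteer Time Off — status part-time ✗ (requires full-time, seasonal, or temporary) → not eligible.
Education Assistance — status part-time ✓ (not excluded); service 141 days < 6 months (≈180 days) ✗ → not eligible.
Flexible Spending Account — status part-time ✓; service 141 days < 2 years (≈730 days) ✗ → not eligible.
Equipment Allowance — status part-time ✗ (requires full-time or seasonal) → not eligible.
Pension Scheme — status part-time ✗ (requires full-time) → not eligible.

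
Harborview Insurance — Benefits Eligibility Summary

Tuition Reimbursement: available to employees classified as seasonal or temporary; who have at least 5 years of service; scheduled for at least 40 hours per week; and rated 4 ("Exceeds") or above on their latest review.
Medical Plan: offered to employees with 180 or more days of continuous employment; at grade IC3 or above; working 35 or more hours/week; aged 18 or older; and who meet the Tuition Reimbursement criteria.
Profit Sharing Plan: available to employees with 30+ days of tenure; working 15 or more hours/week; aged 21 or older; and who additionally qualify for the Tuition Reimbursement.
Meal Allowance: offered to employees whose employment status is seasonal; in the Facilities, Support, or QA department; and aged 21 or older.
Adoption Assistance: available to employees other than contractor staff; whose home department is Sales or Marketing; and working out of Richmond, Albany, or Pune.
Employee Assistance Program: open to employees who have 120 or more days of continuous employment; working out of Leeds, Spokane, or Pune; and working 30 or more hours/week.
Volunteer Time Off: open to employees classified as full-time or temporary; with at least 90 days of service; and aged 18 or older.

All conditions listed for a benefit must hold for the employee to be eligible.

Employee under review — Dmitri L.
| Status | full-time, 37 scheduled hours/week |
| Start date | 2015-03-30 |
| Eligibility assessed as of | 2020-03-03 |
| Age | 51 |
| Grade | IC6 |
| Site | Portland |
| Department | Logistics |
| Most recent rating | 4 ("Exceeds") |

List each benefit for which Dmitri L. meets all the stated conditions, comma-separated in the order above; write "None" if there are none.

Volunteer Time Off

Service from 2015-03-30 to 2020-03-03: 1800 days.
Tuition Reimbursement — status full-time ✗ (requires seasonal or temporary) → not eligible.
Medical Plan — service 1800 days ≥ 180 days ✓; grade IC6 ≥ IC3 ✓; 37 hrs/wk ≥ 35 ✓; age 51 ≥ 18 ✓; not eligible for Tuition Reimbursement ✗ → not eligible.
Profit Sharing Plan — service 1800 days ≥ 30 days ✓; 37 hrs/wk ≥ 15 ✓; age 51 ≥ 21 ✓; not eligible for Tuition Reimbursement ✗ → not eligible.
Meal Allowance — status full-time ✗ (requires seasonal) → not eligible.
Adoption Assistance — status full-time ✓ (not excluded); dept Logistics ✗ → not eligible.
Employee Assistance Program — service 1800 days ≥ 120 days ✓; site Portland ✗ (not Leeds, Spokane, or Pune) → not eligible.
Volunteer Time Off — status full-time ✓; service 1800 days ≥ 90 days ✓; age 51 ≥ 18 ✓ → eligible.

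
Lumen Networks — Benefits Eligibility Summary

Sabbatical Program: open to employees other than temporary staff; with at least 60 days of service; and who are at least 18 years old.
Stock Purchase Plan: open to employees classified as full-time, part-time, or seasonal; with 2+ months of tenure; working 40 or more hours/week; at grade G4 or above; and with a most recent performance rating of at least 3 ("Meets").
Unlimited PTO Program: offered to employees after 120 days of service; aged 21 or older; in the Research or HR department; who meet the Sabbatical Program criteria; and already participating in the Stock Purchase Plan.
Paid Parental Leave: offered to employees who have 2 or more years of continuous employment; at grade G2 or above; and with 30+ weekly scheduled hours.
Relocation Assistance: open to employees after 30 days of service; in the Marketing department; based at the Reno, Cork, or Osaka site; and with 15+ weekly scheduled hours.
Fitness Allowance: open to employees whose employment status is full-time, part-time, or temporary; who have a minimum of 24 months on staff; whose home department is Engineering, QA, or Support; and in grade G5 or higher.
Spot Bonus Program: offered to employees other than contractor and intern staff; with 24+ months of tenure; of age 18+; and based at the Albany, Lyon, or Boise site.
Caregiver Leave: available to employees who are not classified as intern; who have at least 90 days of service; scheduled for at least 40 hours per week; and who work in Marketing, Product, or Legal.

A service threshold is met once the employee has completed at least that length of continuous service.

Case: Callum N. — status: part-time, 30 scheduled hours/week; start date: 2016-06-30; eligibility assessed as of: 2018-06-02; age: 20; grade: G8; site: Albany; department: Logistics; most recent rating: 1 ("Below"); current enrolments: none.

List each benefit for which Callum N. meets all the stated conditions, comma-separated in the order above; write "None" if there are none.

Sabbatical Program

Service from 2016-06-30 to 2018-06-02: 702 days.
Sabbatical Program — status part-time ✓ (not excluded); service 702 days ≥ 60 days ✓; age 20 ≥ 18 ✓ → eligible.
Stock Purchase Plan — status part-time ✓; service 702 days ≥ 2 months (≈60 days) ✓; 30 hrs/wk < 40 ✗ → not eligible.
Unlimited PTO Program — service 702 days ≥ 120 days ✓; age 20 < 21 ✗ → not eligible.
Paid Parental Leave — service 702 days < 2 years (≈730 days) ✗ → not eligible.
Relocation Assistance — service 702 days ≥ 30 days ✓; dept Logistics ✗ → not eligible.
Fitness Allowance — status part-time ✓; service 702 days < 24 months (≈720 days) ✗ → not eligible.
Spot Bonus Program — status part-time ✓ (not excluded); service 702 days < 24 months (≈720 days) ✗ → not eligible.
Caregiver Leave — status part-time ✓ (not excluded); service 702 days ≥ 90 days ✓; 30 hrs/wk < 40 ✗ → not eligible.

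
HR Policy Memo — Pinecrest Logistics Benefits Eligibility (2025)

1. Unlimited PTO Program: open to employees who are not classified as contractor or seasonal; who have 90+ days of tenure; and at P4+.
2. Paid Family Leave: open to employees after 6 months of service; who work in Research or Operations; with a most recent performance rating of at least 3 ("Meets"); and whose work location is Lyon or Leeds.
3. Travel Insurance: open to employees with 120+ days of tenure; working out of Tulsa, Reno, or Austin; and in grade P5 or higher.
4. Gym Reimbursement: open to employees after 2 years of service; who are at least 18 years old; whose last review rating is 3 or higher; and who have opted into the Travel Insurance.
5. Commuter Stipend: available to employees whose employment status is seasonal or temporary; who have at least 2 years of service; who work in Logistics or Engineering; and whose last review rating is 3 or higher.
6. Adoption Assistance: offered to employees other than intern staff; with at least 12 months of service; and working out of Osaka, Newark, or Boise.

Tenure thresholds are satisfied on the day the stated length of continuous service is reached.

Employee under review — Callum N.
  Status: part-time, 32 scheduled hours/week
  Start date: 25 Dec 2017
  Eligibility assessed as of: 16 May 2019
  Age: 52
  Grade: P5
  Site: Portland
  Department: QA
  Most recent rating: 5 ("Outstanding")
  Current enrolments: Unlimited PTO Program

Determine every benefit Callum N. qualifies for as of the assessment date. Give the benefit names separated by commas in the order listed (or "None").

Service from 25 Dec 2017 to 16 May 2019: 507 days.
Unlimited PTO Program — status part-time ✓ (not excluded); service 507 days ≥ 90 days ✓; grade P5 ≥ P4 ✓ → eligible.
Paid Family Leave — service 507 days ≥ 6 months (≈180 days) ✓; dept QA ✗ → not eligible.
Travel Insurance — service 507 days ≥ 120 days ✓; site Portland ✗ (not Tulsa, Reno, or Austin) → not eligible.
Gym Reimbursement — service 507 days < 2 years (≈730 days) ✗ → not eligible.
Commuter Stipend — status part-time ✗ (requires seasonal or temporary) → not eligible.
Adoption Assistance — status part-time ✓ (not excluded); service 507 days ≥ 12 months (≈360 days) ✓; site Portland ✗ (not Osaka, Newark, or Boise) → not eligible.

Unlimited PTO Program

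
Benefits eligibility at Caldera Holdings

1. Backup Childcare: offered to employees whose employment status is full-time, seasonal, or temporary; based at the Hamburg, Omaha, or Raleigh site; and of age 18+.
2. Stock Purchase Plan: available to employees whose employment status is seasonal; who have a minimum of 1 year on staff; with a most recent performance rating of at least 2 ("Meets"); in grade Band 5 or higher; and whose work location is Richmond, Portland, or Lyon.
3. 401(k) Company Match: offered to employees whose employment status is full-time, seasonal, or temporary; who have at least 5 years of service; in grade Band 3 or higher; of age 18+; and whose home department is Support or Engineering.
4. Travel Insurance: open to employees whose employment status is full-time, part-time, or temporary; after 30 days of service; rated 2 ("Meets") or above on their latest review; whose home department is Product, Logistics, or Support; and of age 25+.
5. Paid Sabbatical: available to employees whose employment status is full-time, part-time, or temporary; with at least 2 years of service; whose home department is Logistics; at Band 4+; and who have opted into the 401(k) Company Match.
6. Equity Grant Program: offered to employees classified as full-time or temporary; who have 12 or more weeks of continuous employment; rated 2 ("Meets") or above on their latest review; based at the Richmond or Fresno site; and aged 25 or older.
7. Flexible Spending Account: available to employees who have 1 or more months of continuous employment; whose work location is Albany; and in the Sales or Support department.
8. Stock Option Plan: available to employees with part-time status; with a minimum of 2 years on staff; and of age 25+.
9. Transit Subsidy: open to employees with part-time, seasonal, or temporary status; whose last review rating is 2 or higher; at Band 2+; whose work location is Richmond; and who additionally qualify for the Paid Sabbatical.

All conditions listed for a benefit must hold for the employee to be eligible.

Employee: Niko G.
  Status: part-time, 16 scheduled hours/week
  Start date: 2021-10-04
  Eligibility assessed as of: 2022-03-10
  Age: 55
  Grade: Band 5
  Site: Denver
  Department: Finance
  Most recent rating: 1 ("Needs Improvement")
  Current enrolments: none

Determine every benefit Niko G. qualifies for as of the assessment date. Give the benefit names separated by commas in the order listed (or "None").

None

Service from 2021-10-04 to 2022-03-10: 157 days.
Backup Childcare — status part-time ✗ (requires full-time, seasonal, or temporary) → not eligible.
Stock Purchase Plan — status part-time ✗ (requires seasonal) → not eligible.
401(k) Company Match — status part-time ✗ (requires full-time, seasonal, or temporary) → not eligible.
Travel Insurance — status part-time ✓; service 157 days ≥ 30 days ✓; rating 1 < 2 ✗ → not eligible.
Paid Sabbatical — status part-time ✓; service 157 days < 2 years (≈730 days) ✗ → not eligible.
Equity Grant Program — status part-time ✗ (requires full-time or temporary) → not eligible.
Flexible Spending Account — service 157 days ≥ 1 month (≈30 days) ✓; site Denver ✗ (not Albany) → not eligible.
Stock Option Plan — status part-time ✓; service 157 days < 2 years (≈730 days) ✗ → not eligible.
Transit Subsidy — status part-time ✓; rating 1 < 2 ✗ → not eligible.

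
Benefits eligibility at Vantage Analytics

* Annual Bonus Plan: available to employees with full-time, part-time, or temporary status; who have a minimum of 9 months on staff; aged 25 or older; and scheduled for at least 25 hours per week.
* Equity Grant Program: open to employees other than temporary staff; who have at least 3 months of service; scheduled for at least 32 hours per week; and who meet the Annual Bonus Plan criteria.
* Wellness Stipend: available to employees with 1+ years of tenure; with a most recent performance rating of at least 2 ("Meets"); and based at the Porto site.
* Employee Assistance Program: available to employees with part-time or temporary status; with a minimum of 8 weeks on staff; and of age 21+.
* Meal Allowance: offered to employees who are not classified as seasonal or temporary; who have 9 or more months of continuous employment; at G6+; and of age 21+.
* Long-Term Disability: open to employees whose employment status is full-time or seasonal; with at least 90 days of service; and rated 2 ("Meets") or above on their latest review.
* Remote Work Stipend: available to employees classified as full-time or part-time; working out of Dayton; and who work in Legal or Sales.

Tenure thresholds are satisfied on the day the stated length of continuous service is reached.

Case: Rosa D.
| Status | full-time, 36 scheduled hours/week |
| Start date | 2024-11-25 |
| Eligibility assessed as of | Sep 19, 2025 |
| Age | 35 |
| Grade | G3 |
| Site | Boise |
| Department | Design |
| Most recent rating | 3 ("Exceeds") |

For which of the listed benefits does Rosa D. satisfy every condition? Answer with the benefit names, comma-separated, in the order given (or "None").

Service from 2024-11-25 to Sep 19, 2025: 298 days.
Annual Bonus Plan — status full-time ✓; service 298 days ≥ 9 months (≈270 days) ✓; age 35 ≥ 25 ✓; 36 hrs/wk ≥ 25 ✓ → eligible.
Equity Grant Program — status full-time ✓ (not excluded); service 298 days ≥ 3 months (≈90 days) ✓; 36 hrs/wk ≥ 32 ✓; eligible for Annual Bonus Plan ✓ → eligible.
Wellness Stipend — service 298 days < 1 year (≈365 days) ✗ → not eligible.
Employee Assistance Program — status full-time ✗ (requires part-time or temporary) → not eligible.
Meal Allowance — status full-time ✓ (not excluded); service 298 days ≥ 9 months (≈270 days) ✓; grade G3 < G6 ✗ → not eligible.
Long-Term Disability — status full-time ✓; service 298 days ≥ 90 days ✓; rating 3 ≥ 2 ✓ → eligible.
Remote Work Stipend — status full-time ✓; site Boise ✗ (not Dayton) → not eligible.

Annual Bonus Plan, Equity Grant Program, Long-Term Disability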